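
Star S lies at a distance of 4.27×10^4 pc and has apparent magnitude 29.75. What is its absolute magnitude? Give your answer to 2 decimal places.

11.60

M = m − 5 log₁₀(d/10 pc) = 29.75 − 5 log₁₀(4.27×10^4/10)
  = 29.75 − 5 × 3.630 = 29.75 − 18.15 = 11.60.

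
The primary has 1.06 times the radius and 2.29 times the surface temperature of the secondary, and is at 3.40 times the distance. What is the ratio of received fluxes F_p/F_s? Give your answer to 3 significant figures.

2.67

L_p/L_s = (R_p/R_s)²(T_p/T_s)⁴ = (1.06)² × (2.29)⁴ = 30.90.
F_p/F_s = (L_p/L_s)/(d_p/d_s)² = 30.90 / (3.40)² = 2.673.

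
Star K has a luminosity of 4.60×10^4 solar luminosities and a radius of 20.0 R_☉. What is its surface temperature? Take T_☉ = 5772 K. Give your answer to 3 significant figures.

T/T_☉ = (L/L_☉)^(1/4) / (R/R_☉)^(1/2)
T = 5772 × (4.60×10^4)^(1/4) / √(20.0) = 5772 × 14.65 / 4.472 = 1.890×10^4 K.

1.89×10^4 K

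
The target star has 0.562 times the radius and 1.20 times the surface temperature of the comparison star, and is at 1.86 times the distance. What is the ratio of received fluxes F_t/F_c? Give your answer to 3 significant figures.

0.189

L_t/L_c = (R_t/R_c)²(T_t/T_c)⁴ = (0.562)² × (1.20)⁴ = 0.6549.
F_t/F_c = (L_t/L_c)/(d_t/d_c)² = 0.6549 / (1.86)² = 0.1893.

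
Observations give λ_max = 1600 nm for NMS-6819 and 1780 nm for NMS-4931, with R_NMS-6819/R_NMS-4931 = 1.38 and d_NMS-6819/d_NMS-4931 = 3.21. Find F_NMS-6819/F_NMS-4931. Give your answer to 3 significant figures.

0.283

Wien's law: T_NMS-6819/T_NMS-4931 = λ_NMS-4931/λ_NMS-6819 = 1780/1600 = 1.113.
L_NMS-6819/L_NMS-4931 = (R_NMS-6819/R_NMS-4931)²(T_NMS-6819/T_NMS-4931)⁴ = (1.38)²(1.113)⁴ = 2.917.
F_NMS-6819/F_NMS-4931 = (L_NMS-6819/L_NMS-4931)/(d_NMS-6819/d_NMS-4931)² = 2.917/(3.21)² = 0.2831.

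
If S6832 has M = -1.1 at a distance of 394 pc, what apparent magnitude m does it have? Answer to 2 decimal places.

m = M + 5 log₁₀(d/10 pc) = -1.1 + 5 log₁₀(394/10)
  = -1.1 + 5 × 1.595 = -1.1 + 7.98 = 6.88.

6.88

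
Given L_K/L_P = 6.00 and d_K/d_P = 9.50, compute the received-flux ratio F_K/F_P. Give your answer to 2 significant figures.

0.066

F = L/(4πd²), so F_K/F_P = (L_K/L_P) / (d_K/d_P)²
= 6.00 / (9.50)² = 6.00 / 90.25 = 0.06648.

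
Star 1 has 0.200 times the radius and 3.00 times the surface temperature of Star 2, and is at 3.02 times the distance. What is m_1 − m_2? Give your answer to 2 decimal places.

L_1/L_2 = (0.200)²(3.00)⁴ = 3.240.
F_1/F_2 = (L_1/L_2)/(d_1/d_2)² = 3.240/9.120 = 0.3552.
m_1 − m_2 = −2.5 log₁₀(0.3552) = 1.12.

1.12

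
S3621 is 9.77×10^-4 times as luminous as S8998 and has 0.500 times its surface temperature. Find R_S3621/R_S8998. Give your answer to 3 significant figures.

0.125

L ∝ R²T⁴ gives R ∝ √L / T², so
R_S3621/R_S8998 = √(9.77×10^-4) / (0.500)² = 0.03126 / 0.2500 = 0.1250.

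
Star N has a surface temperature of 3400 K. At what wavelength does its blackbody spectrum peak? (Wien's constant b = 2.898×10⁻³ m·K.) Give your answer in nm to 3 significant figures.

λ_max = b/T = 2.898×10⁻³ / 3400 = 8.52×10^-7 m = 852.4 nm.

852 nm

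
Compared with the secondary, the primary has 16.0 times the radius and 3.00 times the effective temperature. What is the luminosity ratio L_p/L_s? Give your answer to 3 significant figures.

2.07×10^4

From the Stefan–Boltzmann law, L ∝ R²T⁴, so
L_p/L_s = (R_p/R_s)² (T_p/T_s)⁴ = (16.0)² × (3.00)⁴ = 256.0 × 81.00 = 2.074×10^4.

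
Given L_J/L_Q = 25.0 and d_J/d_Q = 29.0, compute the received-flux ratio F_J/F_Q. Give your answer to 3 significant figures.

F = L/(4πd²), so F_J/F_Q = (L_J/L_Q) / (d_J/d_Q)²
= 25.0 / (29.0)² = 25.0 / 841.0 = 0.02973.

0.0297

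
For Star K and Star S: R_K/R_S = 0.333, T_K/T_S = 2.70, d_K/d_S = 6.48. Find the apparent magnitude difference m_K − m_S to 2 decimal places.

2.13

L_K/L_S = (0.333)²(2.70)⁴ = 5.893.
F_K/F_S = (L_K/L_S)/(d_K/d_S)² = 5.893/41.99 = 0.1403.
m_K − m_S = −2.5 log₁₀(0.1403) = 2.13.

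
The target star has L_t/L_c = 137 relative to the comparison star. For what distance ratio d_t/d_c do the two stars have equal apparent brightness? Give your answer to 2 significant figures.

12

Equal flux requires L_t/d_t² = L_c/d_c², so d_t/d_c = √(L_t/L_c)
= √(137) = 11.70.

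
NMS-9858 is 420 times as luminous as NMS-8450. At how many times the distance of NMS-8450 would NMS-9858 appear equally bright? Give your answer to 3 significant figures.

20.5

Equal flux requires L_NMS-9858/d_NMS-9858² = L_NMS-8450/d_NMS-8450², so d_NMS-9858/d_NMS-8450 = √(L_NMS-9858/L_NMS-8450)
= √(420) = 20.49.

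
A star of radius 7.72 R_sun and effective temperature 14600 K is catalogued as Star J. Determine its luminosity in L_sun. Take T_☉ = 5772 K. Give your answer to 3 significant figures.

L/L_☉ = (R/R_☉)² (T/T_☉)⁴ = (7.72)² × (14600/5772)⁴
       = 59.60 × (2.529)⁴ = 59.60 × 40.94 = 2440.

2.44×10^3 L_sun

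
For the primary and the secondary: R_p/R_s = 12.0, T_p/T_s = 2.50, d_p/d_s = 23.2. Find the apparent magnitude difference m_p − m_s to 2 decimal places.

-2.55

L_p/L_s = (12.0)²(2.50)⁴ = 5625.
F_p/F_s = (L_p/L_s)/(d_p/d_s)² = 5625/538.2 = 10.45.
m_p − m_s = −2.5 log₁₀(10.45) = -2.55.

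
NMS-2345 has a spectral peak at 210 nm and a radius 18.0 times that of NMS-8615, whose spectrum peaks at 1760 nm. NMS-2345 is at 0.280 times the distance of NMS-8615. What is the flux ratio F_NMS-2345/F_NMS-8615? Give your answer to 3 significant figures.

Wien's law: T_NMS-2345/T_NMS-8615 = λ_NMS-8615/λ_NMS-2345 = 1760/210 = 8.381.
L_NMS-2345/L_NMS-8615 = (R_NMS-2345/R_NMS-8615)²(T_NMS-2345/T_NMS-8615)⁴ = (18.0)²(8.381)⁴ = 1.599×10^6.
F_NMS-2345/F_NMS-8615 = (L_NMS-2345/L_NMS-8615)/(d_NMS-2345/d_NMS-8615)² = 1.599×10^6/(0.280)² = 2.039×10^7.

2.04×10^7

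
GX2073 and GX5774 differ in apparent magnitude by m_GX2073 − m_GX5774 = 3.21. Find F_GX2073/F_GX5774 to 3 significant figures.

F_GX2073/F_GX5774 = 10^(−(m_GX2073 − m_GX5774)/2.5) = 10^(-3.21/2.5) = 10^-1.284 = 0.05200.

0.0520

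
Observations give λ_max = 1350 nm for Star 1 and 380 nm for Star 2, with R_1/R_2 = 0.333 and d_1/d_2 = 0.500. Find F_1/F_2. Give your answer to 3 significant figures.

0.00278

Wien's law: T_1/T_2 = λ_2/λ_1 = 380/1350 = 0.2815.
L_1/L_2 = (R_1/R_2)²(T_1/T_2)⁴ = (0.333)²(0.2815)⁴ = 6.961×10^-4.
F_1/F_2 = (L_1/L_2)/(d_1/d_2)² = 6.961×10^-4/(0.500)² = 0.002785.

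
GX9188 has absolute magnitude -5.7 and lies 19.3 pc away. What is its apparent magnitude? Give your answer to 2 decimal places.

m = M + 5 log₁₀(d/10 pc) = -5.7 + 5 log₁₀(19.3/10)
  = -5.7 + 5 × 0.286 = -5.7 + 1.43 = -4.27.

-4.27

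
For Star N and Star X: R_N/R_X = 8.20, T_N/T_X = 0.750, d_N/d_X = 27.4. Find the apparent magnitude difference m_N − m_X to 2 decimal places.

3.87

L_N/L_X = (8.20)²(0.750)⁴ = 21.28.
F_N/F_X = (L_N/L_X)/(d_N/d_X)² = 21.28/750.8 = 0.02834.
m_N − m_X = −2.5 log₁₀(0.02834) = 3.87.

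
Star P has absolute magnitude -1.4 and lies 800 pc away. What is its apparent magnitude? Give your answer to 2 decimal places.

8.12

m = M + 5 log₁₀(d/10 pc) = -1.4 + 5 log₁₀(800/10)
  = -1.4 + 5 × 1.903 = -1.4 + 9.52 = 8.12.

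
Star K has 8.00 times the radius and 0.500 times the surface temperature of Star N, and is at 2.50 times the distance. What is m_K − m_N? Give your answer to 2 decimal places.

L_K/L_N = (8.00)²(0.500)⁴ = 4.000.
F_K/F_N = (L_K/L_N)/(d_K/d_N)² = 4.000/6.250 = 0.6400.
m_K − m_N = −2.5 log₁₀(0.6400) = 0.48.

0.48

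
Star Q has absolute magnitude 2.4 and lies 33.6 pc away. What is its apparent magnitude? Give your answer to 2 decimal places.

5.03

m = M + 5 log₁₀(d/10 pc) = 2.4 + 5 log₁₀(33.6/10)
  = 2.4 + 5 × 0.526 = 2.4 + 2.63 = 5.03.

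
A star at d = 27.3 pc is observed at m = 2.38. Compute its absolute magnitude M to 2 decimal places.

M = m − 5 log₁₀(d/10 pc) = 2.38 − 5 log₁₀(27.3/10)
  = 2.38 − 5 × 0.436 = 2.38 − 2.18 = 0.20.

0.20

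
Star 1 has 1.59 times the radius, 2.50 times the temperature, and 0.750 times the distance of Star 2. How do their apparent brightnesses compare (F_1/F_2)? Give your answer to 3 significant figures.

176

L_1/L_2 = (R_1/R_2)²(T_1/T_2)⁴ = (1.59)² × (2.50)⁴ = 98.75.
F_1/F_2 = (L_1/L_2)/(d_1/d_2)² = 98.75 / (0.750)² = 175.6.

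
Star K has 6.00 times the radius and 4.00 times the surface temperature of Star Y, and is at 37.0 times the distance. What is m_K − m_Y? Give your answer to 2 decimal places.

L_K/L_Y = (6.00)²(4.00)⁴ = 9216.
F_K/F_Y = (L_K/L_Y)/(d_K/d_Y)² = 9216/1369 = 6.732.
m_K − m_Y = −2.5 log₁₀(6.732) = -2.07.

-2.07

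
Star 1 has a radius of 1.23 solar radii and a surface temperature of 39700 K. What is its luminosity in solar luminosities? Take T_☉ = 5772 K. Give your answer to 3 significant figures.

L/L_☉ = (R/R_☉)² (T/T_☉)⁴ = (1.23)² × (39700/5772)⁴
       = 1.513 × (6.878)⁴ = 1.513 × 2238 = 3386.

3.39×10^3 solar luminosities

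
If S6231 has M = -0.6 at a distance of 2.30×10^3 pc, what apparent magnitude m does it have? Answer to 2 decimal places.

m = M + 5 log₁₀(d/10 pc) = -0.6 + 5 log₁₀(2.30×10^3/10)
  = -0.6 + 5 × 2.362 = -0.6 + 11.81 = 11.21.

11.21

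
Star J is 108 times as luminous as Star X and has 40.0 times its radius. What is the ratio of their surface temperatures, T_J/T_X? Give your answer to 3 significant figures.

0.510

L ∝ R²T⁴ gives T ∝ (L/R²)^(1/4), so
T_J/T_X = (108 / 40.0²)^(1/4) = (0.06750)^(1/4) = 0.5097.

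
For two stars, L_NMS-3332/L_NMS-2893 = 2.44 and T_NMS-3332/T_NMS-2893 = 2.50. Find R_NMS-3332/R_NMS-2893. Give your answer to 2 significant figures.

0.25

L ∝ R²T⁴ gives R ∝ √L / T², so
R_NMS-3332/R_NMS-2893 = √(2.44) / (2.50)² = 1.562 / 6.250 = 0.2499.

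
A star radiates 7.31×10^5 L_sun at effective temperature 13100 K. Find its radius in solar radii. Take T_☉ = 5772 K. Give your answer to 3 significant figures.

166 solar radii

R/R_☉ = √(L/L_☉) / (T/T_☉)² = √(7.31×10^5) / (2.270)²
       = 855.0 / 5.151 = 166.0.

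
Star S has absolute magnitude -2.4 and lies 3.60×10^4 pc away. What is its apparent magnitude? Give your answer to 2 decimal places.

m = M + 5 log₁₀(d/10 pc) = -2.4 + 5 log₁₀(3.60×10^4/10)
  = -2.4 + 5 × 3.556 = -2.4 + 17.78 = 15.38.

15.38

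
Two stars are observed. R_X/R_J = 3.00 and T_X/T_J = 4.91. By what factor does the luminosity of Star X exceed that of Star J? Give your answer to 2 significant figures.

From the Stefan–Boltzmann law, L ∝ R²T⁴, so
L_X/L_J = (R_X/R_J)² (T_X/T_J)⁴ = (3.00)² × (4.91)⁴ = 9.000 × 581.2 = 5231.

5.2×10^3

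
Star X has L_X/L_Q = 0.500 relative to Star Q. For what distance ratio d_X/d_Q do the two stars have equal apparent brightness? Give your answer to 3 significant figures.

0.707

Equal flux requires L_X/d_X² = L_Q/d_Q², so d_X/d_Q = √(L_X/L_Q)
= √(0.500) = 0.7071.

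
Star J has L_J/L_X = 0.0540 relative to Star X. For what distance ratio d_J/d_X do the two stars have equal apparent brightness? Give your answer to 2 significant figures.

Equal flux requires L_J/d_J² = L_X/d_X², so d_J/d_X = √(L_J/L_X)
= √(0.0540) = 0.2324.

0.23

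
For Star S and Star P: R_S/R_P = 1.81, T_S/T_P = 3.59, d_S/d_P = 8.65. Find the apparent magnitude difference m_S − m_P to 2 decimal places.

L_S/L_P = (1.81)²(3.59)⁴ = 544.2.
F_S/F_P = (L_S/L_P)/(d_S/d_P)² = 544.2/74.82 = 7.273.
m_S − m_P = −2.5 log₁₀(7.273) = -2.15.

-2.15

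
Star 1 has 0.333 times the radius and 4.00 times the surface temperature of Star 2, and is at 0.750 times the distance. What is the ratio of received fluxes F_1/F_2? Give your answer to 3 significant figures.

50.5

L_1/L_2 = (R_1/R_2)²(T_1/T_2)⁴ = (0.333)² × (4.00)⁴ = 28.39.
F_1/F_2 = (L_1/L_2)/(d_1/d_2)² = 28.39 / (0.750)² = 50.47.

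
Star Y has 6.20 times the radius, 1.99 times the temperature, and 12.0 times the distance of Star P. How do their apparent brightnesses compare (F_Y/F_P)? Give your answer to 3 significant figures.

L_Y/L_P = (R_Y/R_P)²(T_Y/T_P)⁴ = (6.20)² × (1.99)⁴ = 602.8.
F_Y/F_P = (L_Y/L_P)/(d_Y/d_P)² = 602.8 / (12.0)² = 4.186.

4.19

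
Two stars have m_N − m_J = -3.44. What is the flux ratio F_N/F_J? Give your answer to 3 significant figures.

F_N/F_J = 10^(−(m_N − m_J)/2.5) = 10^(3.44/2.5) = 10^1.376 = 23.77.

23.8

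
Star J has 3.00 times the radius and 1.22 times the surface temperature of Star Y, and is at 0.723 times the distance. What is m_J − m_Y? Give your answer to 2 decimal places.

L_J/L_Y = (3.00)²(1.22)⁴ = 19.94.
F_J/F_Y = (L_J/L_Y)/(d_J/d_Y)² = 19.94/0.5227 = 38.14.
m_J − m_Y = −2.5 log₁₀(38.14) = -3.95.

-3.95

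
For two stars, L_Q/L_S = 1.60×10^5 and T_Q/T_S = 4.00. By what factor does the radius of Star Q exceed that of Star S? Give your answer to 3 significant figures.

L ∝ R²T⁴ gives R ∝ √L / T², so
R_Q/R_S = √(1.60×10^5) / (4.00)² = 400.0 / 16.00 = 25.00.

25.0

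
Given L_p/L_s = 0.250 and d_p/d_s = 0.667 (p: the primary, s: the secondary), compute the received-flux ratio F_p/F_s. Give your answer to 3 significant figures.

F = L/(4πd²), so F_p/F_s = (L_p/L_s) / (d_p/d_s)²
= 0.250 / (0.667)² = 0.250 / 0.4449 = 0.5619.

0.562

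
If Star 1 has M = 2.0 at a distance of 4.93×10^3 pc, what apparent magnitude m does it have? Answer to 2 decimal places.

m = M + 5 log₁₀(d/10 pc) = 2.0 + 5 log₁₀(4.93×10^3/10)
  = 2.0 + 5 × 2.693 = 2.0 + 13.46 = 15.46.

15.46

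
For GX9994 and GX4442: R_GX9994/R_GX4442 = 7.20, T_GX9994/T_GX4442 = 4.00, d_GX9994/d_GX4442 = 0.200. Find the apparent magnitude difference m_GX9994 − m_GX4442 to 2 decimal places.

-13.80

L_GX9994/L_GX4442 = (7.20)²(4.00)⁴ = 1.327×10^4.
F_GX9994/F_GX4442 = (L_GX9994/L_GX4442)/(d_GX9994/d_GX4442)² = 1.327×10^4/0.04000 = 3.318×10^5.
m_GX9994 − m_GX4442 = −2.5 log₁₀(3.318×10^5) = -13.80.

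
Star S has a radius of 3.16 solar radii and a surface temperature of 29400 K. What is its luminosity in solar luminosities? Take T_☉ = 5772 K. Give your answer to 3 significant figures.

6.72×10^3 solar luminosities

L/L_☉ = (R/R_☉)² (T/T_☉)⁴ = (3.16)² × (29400/5772)⁴
       = 9.986 × (5.094)⁴ = 9.986 × 673.1 = 6721.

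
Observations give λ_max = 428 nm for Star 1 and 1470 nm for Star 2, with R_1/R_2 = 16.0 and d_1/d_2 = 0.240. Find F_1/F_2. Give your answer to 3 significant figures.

Wien's law: T_1/T_2 = λ_2/λ_1 = 1470/428 = 3.435.
L_1/L_2 = (R_1/R_2)²(T_1/T_2)⁴ = (16.0)²(3.435)⁴ = 3.562×10^4.
F_1/F_2 = (L_1/L_2)/(d_1/d_2)² = 3.562×10^4/(0.240)² = 6.185×10^5.

6.18×10^5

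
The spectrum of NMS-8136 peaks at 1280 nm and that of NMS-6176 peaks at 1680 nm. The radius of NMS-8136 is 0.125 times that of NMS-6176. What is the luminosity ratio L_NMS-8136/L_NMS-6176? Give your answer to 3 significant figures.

0.0464

Wien's law gives T ∝ 1/λ_max, so T_NMS-8136/T_NMS-6176 = λ_NMS-6176/λ_NMS-8136 = 1680/1280 = 1.312.
Then L ∝ R²T⁴ gives L_NMS-8136/L_NMS-6176 = (0.125)² × (1.312)⁴ = 0.01562 × 2.968 = 0.04637.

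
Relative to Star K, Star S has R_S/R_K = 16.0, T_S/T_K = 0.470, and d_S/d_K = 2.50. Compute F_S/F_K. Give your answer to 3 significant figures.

2.00

L_S/L_K = (R_S/R_K)²(T_S/T_K)⁴ = (16.0)² × (0.470)⁴ = 12.49.
F_S/F_K = (L_S/L_K)/(d_S/d_K)² = 12.49 / (2.50)² = 1.999.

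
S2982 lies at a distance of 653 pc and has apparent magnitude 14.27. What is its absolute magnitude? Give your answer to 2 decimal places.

M = m − 5 log₁₀(d/10 pc) = 14.27 − 5 log₁₀(653/10)
  = 14.27 − 5 × 1.815 = 14.27 − 9.07 = 5.20.

5.20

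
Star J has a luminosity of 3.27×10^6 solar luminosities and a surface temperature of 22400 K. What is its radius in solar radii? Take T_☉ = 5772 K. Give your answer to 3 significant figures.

120 solar radii

R/R_☉ = √(L/L_☉) / (T/T_☉)² = √(3.27×10^6) / (3.881)²
       = 1808 / 15.06 = 120.1.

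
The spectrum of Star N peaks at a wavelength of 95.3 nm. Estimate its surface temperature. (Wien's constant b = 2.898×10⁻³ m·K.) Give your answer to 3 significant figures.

T = b/λ_max = 2.898×10⁻³ / (95.3×10⁻⁹) = 3.041×10^4 K.

3.04×10^4 K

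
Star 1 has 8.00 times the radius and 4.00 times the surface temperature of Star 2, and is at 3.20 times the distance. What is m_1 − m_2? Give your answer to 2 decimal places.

L_1/L_2 = (8.00)²(4.00)⁴ = 1.638×10^4.
F_1/F_2 = (L_1/L_2)/(d_1/d_2)² = 1.638×10^4/10.24 = 1600.
m_1 − m_2 = −2.5 log₁₀(1600) = -8.01.

-8.01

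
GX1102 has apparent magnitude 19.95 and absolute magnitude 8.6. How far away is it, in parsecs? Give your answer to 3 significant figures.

1.86×10^3 pc

m − M = 5 log₁₀(d/10 pc)
19.95 − (8.6) = 11.35 = 5 log₁₀(d/10)
d = 10 × 10^(11.35/5) = 10 × 10^2.270 = 1862 pc.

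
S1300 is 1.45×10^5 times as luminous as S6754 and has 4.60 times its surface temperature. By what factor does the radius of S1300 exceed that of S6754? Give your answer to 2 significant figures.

L ∝ R²T⁴ gives R ∝ √L / T², so
R_S1300/R_S6754 = √(1.45×10^5) / (4.60)² = 380.8 / 21.16 = 18.00.

18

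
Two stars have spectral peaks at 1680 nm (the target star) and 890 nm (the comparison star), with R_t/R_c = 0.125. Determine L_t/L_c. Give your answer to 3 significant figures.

Wien's law gives T ∝ 1/λ_max, so T_t/T_c = λ_c/λ_t = 890/1680 = 0.5298.
Then L ∝ R²T⁴ gives L_t/L_c = (0.125)² × (0.5298)⁴ = 0.01562 × 0.07876 = 0.001231.

0.00123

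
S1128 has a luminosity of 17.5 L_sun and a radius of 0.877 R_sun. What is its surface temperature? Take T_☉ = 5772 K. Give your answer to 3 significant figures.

T/T_☉ = (L/L_☉)^(1/4) / (R/R_☉)^(1/2)
T = 5772 × (17.5)^(1/4) / √(0.877) = 5772 × 2.045 / 0.9365 = 1.261×10^4 K.

1.26×10^4 K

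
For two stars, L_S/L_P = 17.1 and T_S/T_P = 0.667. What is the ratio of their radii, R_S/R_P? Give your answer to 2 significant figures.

9.3

L ∝ R²T⁴ gives R ∝ √L / T², so
R_S/R_P = √(17.1) / (0.667)² = 4.135 / 0.4449 = 9.295.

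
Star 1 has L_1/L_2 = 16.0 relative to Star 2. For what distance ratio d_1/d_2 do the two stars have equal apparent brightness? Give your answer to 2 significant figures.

Equal flux requires L_1/d_1² = L_2/d_2², so d_1/d_2 = √(L_1/L_2)
= √(16.0) = 4.000.

4.0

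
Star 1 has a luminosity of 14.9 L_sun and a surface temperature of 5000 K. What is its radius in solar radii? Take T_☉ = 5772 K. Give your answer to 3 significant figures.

R/R_☉ = √(L/L_☉) / (T/T_☉)² = √(14.9) / (0.8663)²
       = 3.860 / 0.7504 = 5.144.

5.14 solar radii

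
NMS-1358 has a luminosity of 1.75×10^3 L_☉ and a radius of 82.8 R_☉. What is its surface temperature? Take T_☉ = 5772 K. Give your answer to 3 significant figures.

4.10×10^3 K

T/T_☉ = (L/L_☉)^(1/4) / (R/R_☉)^(1/2)
T = 5772 × (1.75×10^3)^(1/4) / √(82.8) = 5772 × 6.468 / 9.099 = 4103 K.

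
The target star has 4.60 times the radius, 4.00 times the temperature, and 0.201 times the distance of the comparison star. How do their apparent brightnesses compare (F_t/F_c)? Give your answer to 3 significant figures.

L_t/L_c = (R_t/R_c)²(T_t/T_c)⁴ = (4.60)² × (4.00)⁴ = 5417.
F_t/F_c = (L_t/L_c)/(d_t/d_c)² = 5417 / (0.201)² = 1.341×10^5.

1.34×10^5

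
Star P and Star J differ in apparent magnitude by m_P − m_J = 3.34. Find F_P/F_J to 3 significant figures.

0.0461

F_P/F_J = 10^(−(m_P − m_J)/2.5) = 10^(-3.34/2.5) = 10^-1.336 = 0.04613.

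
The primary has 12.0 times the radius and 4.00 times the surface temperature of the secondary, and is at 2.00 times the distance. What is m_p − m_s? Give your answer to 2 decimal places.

L_p/L_s = (12.0)²(4.00)⁴ = 3.686×10^4.
F_p/F_s = (L_p/L_s)/(d_p/d_s)² = 3.686×10^4/4.000 = 9216.
m_p − m_s = −2.5 log₁₀(9216) = -9.91.

-9.91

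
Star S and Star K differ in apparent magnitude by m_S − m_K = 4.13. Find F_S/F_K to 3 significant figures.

F_S/F_K = 10^(−(m_S − m_K)/2.5) = 10^(-4.13/2.5) = 10^-1.652 = 0.02228.

0.0223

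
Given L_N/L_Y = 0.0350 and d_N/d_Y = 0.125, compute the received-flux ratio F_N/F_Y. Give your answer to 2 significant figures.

2.2

F = L/(4πd²), so F_N/F_Y = (L_N/L_Y) / (d_N/d_Y)²
= 0.0350 / (0.125)² = 0.0350 / 0.01562 = 2.240.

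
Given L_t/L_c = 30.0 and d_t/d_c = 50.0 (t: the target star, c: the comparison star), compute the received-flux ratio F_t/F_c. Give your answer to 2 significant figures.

F = L/(4πd²), so F_t/F_c = (L_t/L_c) / (d_t/d_c)²
= 30.0 / (50.0)² = 30.0 / 2500 = 0.01200.

0.012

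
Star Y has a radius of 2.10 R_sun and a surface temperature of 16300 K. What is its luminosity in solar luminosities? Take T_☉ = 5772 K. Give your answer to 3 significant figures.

L/L_☉ = (R/R_☉)² (T/T_☉)⁴ = (2.10)² × (16300/5772)⁴
       = 4.410 × (2.824)⁴ = 4.410 × 63.60 = 280.5.

280 solar luminosities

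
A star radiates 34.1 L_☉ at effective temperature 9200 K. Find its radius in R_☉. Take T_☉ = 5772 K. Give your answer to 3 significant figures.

2.30 R_☉

R/R_☉ = √(L/L_☉) / (T/T_☉)² = √(34.1) / (1.594)²
       = 5.840 / 2.541 = 2.299.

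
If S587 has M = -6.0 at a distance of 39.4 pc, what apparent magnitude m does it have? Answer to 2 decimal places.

-3.02

m = M + 5 log₁₀(d/10 pc) = -6.0 + 5 log₁₀(39.4/10)
  = -6.0 + 5 × 0.595 = -6.0 + 2.98 = -3.02.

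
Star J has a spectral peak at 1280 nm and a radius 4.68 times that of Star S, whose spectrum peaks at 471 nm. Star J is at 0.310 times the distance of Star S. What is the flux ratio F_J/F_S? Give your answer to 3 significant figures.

4.18

Wien's law: T_J/T_S = λ_S/λ_J = 471/1280 = 0.3680.
L_J/L_S = (R_J/R_S)²(T_J/T_S)⁴ = (4.68)²(0.3680)⁴ = 0.4015.
F_J/F_S = (L_J/L_S)/(d_J/d_S)² = 0.4015/(0.310)² = 4.178.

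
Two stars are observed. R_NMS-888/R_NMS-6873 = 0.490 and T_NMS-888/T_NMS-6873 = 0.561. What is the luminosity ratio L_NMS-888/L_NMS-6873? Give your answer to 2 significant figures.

0.024

From the Stefan–Boltzmann law, L ∝ R²T⁴, so
L_NMS-888/L_NMS-6873 = (R_NMS-888/R_NMS-6873)² (T_NMS-888/T_NMS-6873)⁴ = (0.490)² × (0.561)⁴ = 0.2401 × 0.09905 = 0.02378.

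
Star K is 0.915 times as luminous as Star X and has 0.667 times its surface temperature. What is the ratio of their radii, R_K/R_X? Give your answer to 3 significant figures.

L ∝ R²T⁴ gives R ∝ √L / T², so
R_K/R_X = √(0.915) / (0.667)² = 0.9566 / 0.4449 = 2.150.

2.15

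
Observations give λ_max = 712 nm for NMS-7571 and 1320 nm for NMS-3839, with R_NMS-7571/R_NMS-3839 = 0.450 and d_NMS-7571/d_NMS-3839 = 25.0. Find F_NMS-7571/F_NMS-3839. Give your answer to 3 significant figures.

Wien's law: T_NMS-7571/T_NMS-3839 = λ_NMS-3839/λ_NMS-7571 = 1320/712 = 1.854.
L_NMS-7571/L_NMS-3839 = (R_NMS-7571/R_NMS-3839)²(T_NMS-7571/T_NMS-3839)⁴ = (0.450)²(1.854)⁴ = 2.392.
F_NMS-7571/F_NMS-3839 = (L_NMS-7571/L_NMS-3839)/(d_NMS-7571/d_NMS-3839)² = 2.392/(25.0)² = 0.003828.

0.00383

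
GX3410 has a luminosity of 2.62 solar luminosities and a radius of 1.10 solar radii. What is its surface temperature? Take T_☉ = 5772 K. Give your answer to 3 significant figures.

7.00×10^3 K

T/T_☉ = (L/L_☉)^(1/4) / (R/R_☉)^(1/2)
T = 5772 × (2.62)^(1/4) / √(1.10) = 5772 × 1.272 / 1.049 = 7002 K.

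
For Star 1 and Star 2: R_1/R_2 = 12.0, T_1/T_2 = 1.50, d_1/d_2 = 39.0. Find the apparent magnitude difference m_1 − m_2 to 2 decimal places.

0.80

L_1/L_2 = (12.0)²(1.50)⁴ = 729.0.
F_1/F_2 = (L_1/L_2)/(d_1/d_2)² = 729.0/1521 = 0.4793.
m_1 − m_2 = −2.5 log₁₀(0.4793) = 0.80.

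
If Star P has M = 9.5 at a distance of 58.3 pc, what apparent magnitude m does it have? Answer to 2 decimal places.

13.33

m = M + 5 log₁₀(d/10 pc) = 9.5 + 5 log₁₀(58.3/10)
  = 9.5 + 5 × 0.766 = 9.5 + 3.83 = 13.33.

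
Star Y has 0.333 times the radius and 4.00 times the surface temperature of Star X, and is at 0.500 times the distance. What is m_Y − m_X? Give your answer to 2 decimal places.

-5.14

L_Y/L_X = (0.333)²(4.00)⁴ = 28.39.
F_Y/F_X = (L_Y/L_X)/(d_Y/d_X)² = 28.39/0.2500 = 113.6.
m_Y − m_X = −2.5 log₁₀(113.6) = -5.14.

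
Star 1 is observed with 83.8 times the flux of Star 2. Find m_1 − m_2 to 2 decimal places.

m_1 − m_2 = −2.5 log₁₀(F_1/F_2) = −2.5 log₁₀(83.8) = −2.5 × (1.923) = -4.808.

-4.81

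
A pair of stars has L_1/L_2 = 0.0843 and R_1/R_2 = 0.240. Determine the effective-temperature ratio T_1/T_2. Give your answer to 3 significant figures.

L ∝ R²T⁴ gives T ∝ (L/R²)^(1/4), so
T_1/T_2 = (0.0843 / 0.240²)^(1/4) = (1.464)^(1/4) = 1.100.

1.10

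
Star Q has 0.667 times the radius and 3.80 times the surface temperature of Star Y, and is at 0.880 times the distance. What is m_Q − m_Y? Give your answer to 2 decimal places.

L_Q/L_Y = (0.667)²(3.80)⁴ = 92.77.
F_Q/F_Y = (L_Q/L_Y)/(d_Q/d_Y)² = 92.77/0.7744 = 119.8.
m_Q − m_Y = −2.5 log₁₀(119.8) = -5.20.

-5.20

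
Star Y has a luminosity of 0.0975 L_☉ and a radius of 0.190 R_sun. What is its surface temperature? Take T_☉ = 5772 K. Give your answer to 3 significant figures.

T/T_☉ = (L/L_☉)^(1/4) / (R/R_☉)^(1/2)
T = 5772 × (0.0975)^(1/4) / √(0.190) = 5772 × 0.5588 / 0.4359 = 7399 K.

7.40×10^3 K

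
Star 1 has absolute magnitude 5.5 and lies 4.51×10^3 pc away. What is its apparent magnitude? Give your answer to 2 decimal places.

18.77

m = M + 5 log₁₀(d/10 pc) = 5.5 + 5 log₁₀(4.51×10^3/10)
  = 5.5 + 5 × 2.654 = 5.5 + 13.27 = 18.77.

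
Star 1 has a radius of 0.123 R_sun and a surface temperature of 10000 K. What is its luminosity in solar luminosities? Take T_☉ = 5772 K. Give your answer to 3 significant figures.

0.136 solar luminosities

L/L_☉ = (R/R_☉)² (T/T_☉)⁴ = (0.123)² × (10000/5772)⁴
       = 0.01513 × (1.733)⁴ = 0.01513 × 9.009 = 0.1363.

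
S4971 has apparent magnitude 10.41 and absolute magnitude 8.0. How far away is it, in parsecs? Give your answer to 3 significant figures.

m − M = 5 log₁₀(d/10 pc)
10.41 − (8.0) = 2.41 = 5 log₁₀(d/10)
d = 10 × 10^(2.41/5) = 10 × 10^0.482 = 30.34 pc.

30.3 pc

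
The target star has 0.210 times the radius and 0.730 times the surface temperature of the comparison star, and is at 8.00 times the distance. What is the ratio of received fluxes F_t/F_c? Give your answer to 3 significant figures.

1.96×10^-4

L_t/L_c = (R_t/R_c)²(T_t/T_c)⁴ = (0.210)² × (0.730)⁴ = 0.01252.
F_t/F_c = (L_t/L_c)/(d_t/d_c)² = 0.01252 / (8.00)² = 1.957×10^-4.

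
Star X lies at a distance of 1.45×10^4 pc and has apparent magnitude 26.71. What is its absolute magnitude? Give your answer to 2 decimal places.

M = m − 5 log₁₀(d/10 pc) = 26.71 − 5 log₁₀(1.45×10^4/10)
  = 26.71 − 5 × 3.161 = 26.71 − 15.81 = 10.90.

10.90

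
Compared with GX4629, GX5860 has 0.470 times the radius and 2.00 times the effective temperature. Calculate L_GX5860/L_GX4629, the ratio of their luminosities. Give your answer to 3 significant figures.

From the Stefan–Boltzmann law, L ∝ R²T⁴, so
L_GX5860/L_GX4629 = (R_GX5860/R_GX4629)² (T_GX5860/T_GX4629)⁴ = (0.470)² × (2.00)⁴ = 0.2209 × 16.00 = 3.534.

3.53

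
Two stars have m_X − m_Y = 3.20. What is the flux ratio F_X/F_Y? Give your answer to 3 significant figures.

F_X/F_Y = 10^(−(m_X − m_Y)/2.5) = 10^(-3.20/2.5) = 10^-1.280 = 0.05248.

0.0525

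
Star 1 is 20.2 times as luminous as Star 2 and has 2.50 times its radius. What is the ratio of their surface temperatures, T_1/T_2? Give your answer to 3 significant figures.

L ∝ R²T⁴ gives T ∝ (L/R²)^(1/4), so
T_1/T_2 = (20.2 / 2.50²)^(1/4) = (3.232)^(1/4) = 1.341.

1.34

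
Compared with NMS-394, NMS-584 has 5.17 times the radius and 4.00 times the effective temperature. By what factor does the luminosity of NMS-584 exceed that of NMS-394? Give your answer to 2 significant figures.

From the Stefan–Boltzmann law, L ∝ R²T⁴, so
L_NMS-584/L_NMS-394 = (R_NMS-584/R_NMS-394)² (T_NMS-584/T_NMS-394)⁴ = (5.17)² × (4.00)⁴ = 26.73 × 256.0 = 6843.

6.8×10^3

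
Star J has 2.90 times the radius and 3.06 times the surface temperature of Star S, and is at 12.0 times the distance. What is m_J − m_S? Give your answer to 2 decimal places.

L_J/L_S = (2.90)²(3.06)⁴ = 737.4.
F_J/F_S = (L_J/L_S)/(d_J/d_S)² = 737.4/144.0 = 5.121.
m_J − m_S = −2.5 log₁₀(5.121) = -1.77.

-1.77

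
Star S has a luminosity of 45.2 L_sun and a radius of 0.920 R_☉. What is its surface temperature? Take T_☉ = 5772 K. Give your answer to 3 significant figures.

T/T_☉ = (L/L_☉)^(1/4) / (R/R_☉)^(1/2)
T = 5772 × (45.2)^(1/4) / √(0.920) = 5772 × 2.593 / 0.9592 = 1.560×10^4 K.

1.56×10^4 K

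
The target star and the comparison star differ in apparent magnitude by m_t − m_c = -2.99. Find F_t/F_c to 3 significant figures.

15.7

F_t/F_c = 10^(−(m_t − m_c)/2.5) = 10^(2.99/2.5) = 10^1.196 = 15.70.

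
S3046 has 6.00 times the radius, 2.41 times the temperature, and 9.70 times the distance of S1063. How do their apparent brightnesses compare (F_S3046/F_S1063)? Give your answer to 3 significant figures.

L_S3046/L_S1063 = (R_S3046/R_S1063)²(T_S3046/T_S1063)⁴ = (6.00)² × (2.41)⁴ = 1214.
F_S3046/F_S1063 = (L_S3046/L_S1063)/(d_S3046/d_S1063)² = 1214 / (9.70)² = 12.91.

12.9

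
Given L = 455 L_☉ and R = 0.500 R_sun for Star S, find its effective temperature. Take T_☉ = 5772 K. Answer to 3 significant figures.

3.77×10^4 K

T/T_☉ = (L/L_☉)^(1/4) / (R/R_☉)^(1/2)
T = 5772 × (455)^(1/4) / √(0.500) = 5772 × 4.619 / 0.7071 = 3.770×10^4 K.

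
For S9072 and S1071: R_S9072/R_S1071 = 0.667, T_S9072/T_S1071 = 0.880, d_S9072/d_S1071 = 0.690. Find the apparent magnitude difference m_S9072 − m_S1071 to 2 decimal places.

0.63

L_S9072/L_S1071 = (0.667)²(0.880)⁴ = 0.2668.
F_S9072/F_S1071 = (L_S9072/L_S1071)/(d_S9072/d_S1071)² = 0.2668/0.4761 = 0.5604.
m_S9072 − m_S1071 = −2.5 log₁₀(0.5604) = 0.63.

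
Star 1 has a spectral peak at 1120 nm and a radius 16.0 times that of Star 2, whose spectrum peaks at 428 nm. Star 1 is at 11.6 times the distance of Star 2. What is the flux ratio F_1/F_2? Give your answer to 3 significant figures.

Wien's law: T_1/T_2 = λ_2/λ_1 = 428/1120 = 0.3821.
L_1/L_2 = (R_1/R_2)²(T_1/T_2)⁴ = (16.0)²(0.3821)⁴ = 5.459.
F_1/F_2 = (L_1/L_2)/(d_1/d_2)² = 5.459/(11.6)² = 0.04057.

0.0406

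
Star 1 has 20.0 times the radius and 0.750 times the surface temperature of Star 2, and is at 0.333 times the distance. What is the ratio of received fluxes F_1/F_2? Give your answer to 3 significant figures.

L_1/L_2 = (R_1/R_2)²(T_1/T_2)⁴ = (20.0)² × (0.750)⁴ = 126.6.
F_1/F_2 = (L_1/L_2)/(d_1/d_2)² = 126.6 / (0.333)² = 1141.

1.14×10^3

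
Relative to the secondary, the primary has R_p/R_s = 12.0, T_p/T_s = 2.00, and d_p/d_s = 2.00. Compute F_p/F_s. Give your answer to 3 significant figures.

L_p/L_s = (R_p/R_s)²(T_p/T_s)⁴ = (12.0)² × (2.00)⁴ = 2304.
F_p/F_s = (L_p/L_s)/(d_p/d_s)² = 2304 / (2.00)² = 576.0.

576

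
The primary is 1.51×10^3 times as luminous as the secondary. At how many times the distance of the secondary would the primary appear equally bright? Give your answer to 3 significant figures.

Equal flux requires L_p/d_p² = L_s/d_s², so d_p/d_s = √(L_p/L_s)
= √(1.51×10^3) = 38.86.

38.9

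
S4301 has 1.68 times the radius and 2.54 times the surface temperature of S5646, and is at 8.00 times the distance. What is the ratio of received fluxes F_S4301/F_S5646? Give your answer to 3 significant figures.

L_S4301/L_S5646 = (R_S4301/R_S5646)²(T_S4301/T_S5646)⁴ = (1.68)² × (2.54)⁴ = 117.5.
F_S4301/F_S5646 = (L_S4301/L_S5646)/(d_S4301/d_S5646)² = 117.5 / (8.00)² = 1.836.

1.84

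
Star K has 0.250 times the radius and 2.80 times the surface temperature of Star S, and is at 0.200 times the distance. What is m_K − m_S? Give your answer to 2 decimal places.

-4.96

L_K/L_S = (0.250)²(2.80)⁴ = 3.842.
F_K/F_S = (L_K/L_S)/(d_K/d_S)² = 3.842/0.04000 = 96.04.
m_K − m_S = −2.5 log₁₀(96.04) = -4.96.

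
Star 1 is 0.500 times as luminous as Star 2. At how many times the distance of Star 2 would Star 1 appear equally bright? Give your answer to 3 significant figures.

0.707

Equal flux requires L_1/d_1² = L_2/d_2², so d_1/d_2 = √(L_1/L_2)
= √(0.500) = 0.7071.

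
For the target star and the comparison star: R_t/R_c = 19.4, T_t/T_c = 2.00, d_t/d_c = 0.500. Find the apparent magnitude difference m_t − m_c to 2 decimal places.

-10.95

L_t/L_c = (19.4)²(2.00)⁴ = 6022.
F_t/F_c = (L_t/L_c)/(d_t/d_c)² = 6022/0.2500 = 2.409×10^4.
m_t − m_c = −2.5 log₁₀(2.409×10^4) = -10.95.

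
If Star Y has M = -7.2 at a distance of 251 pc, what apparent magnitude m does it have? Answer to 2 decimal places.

m = M + 5 log₁₀(d/10 pc) = -7.2 + 5 log₁₀(251/10)
  = -7.2 + 5 × 1.400 = -7.2 + 7.00 = -0.20.

-0.20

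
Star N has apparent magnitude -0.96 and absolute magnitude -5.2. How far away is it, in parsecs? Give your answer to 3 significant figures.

70.5 pc

m − M = 5 log₁₀(d/10 pc)
-0.96 − (-5.2) = 4.24 = 5 log₁₀(d/10)
d = 10 × 10^(4.24/5) = 10 × 10^0.848 = 70.47 pc.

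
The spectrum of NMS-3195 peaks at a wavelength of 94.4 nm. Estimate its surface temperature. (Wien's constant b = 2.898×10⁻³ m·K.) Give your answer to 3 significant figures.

T = b/λ_max = 2.898×10⁻³ / (94.4×10⁻⁹) = 3.070×10^4 K.

3.07×10^4 K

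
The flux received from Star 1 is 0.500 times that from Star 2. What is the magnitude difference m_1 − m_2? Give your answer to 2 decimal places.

m_1 − m_2 = −2.5 log₁₀(F_1/F_2) = −2.5 log₁₀(0.500) = −2.5 × (-0.301) = 0.753.

0.75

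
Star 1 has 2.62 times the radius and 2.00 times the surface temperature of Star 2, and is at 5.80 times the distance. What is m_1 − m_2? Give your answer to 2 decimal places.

-1.28

L_1/L_2 = (2.62)²(2.00)⁴ = 109.8.
F_1/F_2 = (L_1/L_2)/(d_1/d_2)² = 109.8/33.64 = 3.265.
m_1 − m_2 = −2.5 log₁₀(3.265) = -1.28.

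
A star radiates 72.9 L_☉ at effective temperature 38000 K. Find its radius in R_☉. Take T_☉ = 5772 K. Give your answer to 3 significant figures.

R/R_☉ = √(L/L_☉) / (T/T_☉)² = √(72.9) / (6.584)²
       = 8.538 / 43.34 = 0.1970.

0.197 R_☉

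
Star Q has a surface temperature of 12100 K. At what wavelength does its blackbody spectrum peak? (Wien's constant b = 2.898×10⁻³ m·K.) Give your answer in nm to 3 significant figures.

λ_max = b/T = 2.898×10⁻³ / 12100 = 2.40×10^-7 m = 239.5 nm.

240 nm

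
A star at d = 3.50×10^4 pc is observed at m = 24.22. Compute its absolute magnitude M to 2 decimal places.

6.50

M = m − 5 log₁₀(d/10 pc) = 24.22 − 5 log₁₀(3.50×10^4/10)
  = 24.22 − 5 × 3.544 = 24.22 − 17.72 = 6.50.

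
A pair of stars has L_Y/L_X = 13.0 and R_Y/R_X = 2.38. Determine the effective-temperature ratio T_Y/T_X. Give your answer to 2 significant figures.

L ∝ R²T⁴ gives T ∝ (L/R²)^(1/4), so
T_Y/T_X = (13.0 / 2.38²)^(1/4) = (2.295)^(1/4) = 1.231.

1.2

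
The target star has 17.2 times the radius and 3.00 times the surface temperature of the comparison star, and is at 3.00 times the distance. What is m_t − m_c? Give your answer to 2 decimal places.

-8.56

L_t/L_c = (17.2)²(3.00)⁴ = 2.396×10^4.
F_t/F_c = (L_t/L_c)/(d_t/d_c)² = 2.396×10^4/9.000 = 2663.
m_t − m_c = −2.5 log₁₀(2663) = -8.56.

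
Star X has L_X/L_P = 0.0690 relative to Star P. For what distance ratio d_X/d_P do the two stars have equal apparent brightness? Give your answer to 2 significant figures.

0.26

Equal flux requires L_X/d_X² = L_P/d_P², so d_X/d_P = √(L_X/L_P)
= √(0.0690) = 0.2627.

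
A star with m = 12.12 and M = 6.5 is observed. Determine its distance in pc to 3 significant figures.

m − M = 5 log₁₀(d/10 pc)
12.12 − (6.5) = 5.62 = 5 log₁₀(d/10)
d = 10 × 10^(5.62/5) = 10 × 10^1.124 = 133.0 pc.

133 pc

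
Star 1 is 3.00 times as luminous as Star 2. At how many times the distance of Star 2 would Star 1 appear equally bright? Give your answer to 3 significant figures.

1.73

Equal flux requires L_1/d_1² = L_2/d_2², so d_1/d_2 = √(L_1/L_2)
= √(3.00) = 1.732.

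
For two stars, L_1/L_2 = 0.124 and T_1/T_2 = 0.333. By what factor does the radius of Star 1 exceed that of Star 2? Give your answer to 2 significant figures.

L ∝ R²T⁴ gives R ∝ √L / T², so
R_1/R_2 = √(0.124) / (0.333)² = 0.3521 / 0.1109 = 3.176.

3.2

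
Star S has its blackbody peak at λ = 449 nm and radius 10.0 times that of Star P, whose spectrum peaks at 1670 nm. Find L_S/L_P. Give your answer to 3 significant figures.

Wien's law gives T ∝ 1/λ_max, so T_S/T_P = λ_P/λ_S = 1670/449 = 3.719.
Then L ∝ R²T⁴ gives L_S/L_P = (10.0)² × (3.719)⁴ = 100.0 × 191.4 = 1.914×10^4.

1.91×10^4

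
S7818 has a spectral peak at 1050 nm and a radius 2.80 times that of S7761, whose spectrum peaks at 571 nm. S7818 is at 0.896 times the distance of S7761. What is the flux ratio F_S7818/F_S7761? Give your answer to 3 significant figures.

Wien's law: T_S7818/T_S7761 = λ_S7761/λ_S7818 = 571/1050 = 0.5438.
L_S7818/L_S7761 = (R_S7818/R_S7761)²(T_S7818/T_S7761)⁴ = (2.80)²(0.5438)⁴ = 0.6857.
F_S7818/F_S7761 = (L_S7818/L_S7761)/(d_S7818/d_S7761)² = 0.6857/(0.896)² = 0.8541.

0.854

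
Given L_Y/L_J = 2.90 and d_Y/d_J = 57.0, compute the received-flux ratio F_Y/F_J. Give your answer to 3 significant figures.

8.93×10^-4

F = L/(4πd²), so F_Y/F_J = (L_Y/L_J) / (d_Y/d_J)²
= 2.90 / (57.0)² = 2.90 / 3249 = 8.926×10^-4.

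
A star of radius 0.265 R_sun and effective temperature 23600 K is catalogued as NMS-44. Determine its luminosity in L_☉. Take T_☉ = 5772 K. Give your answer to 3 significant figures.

19.6 L_☉

L/L_☉ = (R/R_☉)² (T/T_☉)⁴ = (0.265)² × (23600/5772)⁴
       = 0.07023 × (4.089)⁴ = 0.07023 × 279.5 = 19.63.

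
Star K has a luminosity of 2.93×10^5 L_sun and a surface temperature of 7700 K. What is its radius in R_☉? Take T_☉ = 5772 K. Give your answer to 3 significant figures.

R/R_☉ = √(L/L_☉) / (T/T_☉)² = √(2.93×10^5) / (1.334)²
       = 541.3 / 1.780 = 304.2.

304 R_☉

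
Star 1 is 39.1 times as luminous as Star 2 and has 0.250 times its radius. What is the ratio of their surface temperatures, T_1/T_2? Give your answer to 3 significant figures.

5.00

L ∝ R²T⁴ gives T ∝ (L/R²)^(1/4), so
T_1/T_2 = (39.1 / 0.250²)^(1/4) = (625.6)^(1/4) = 5.001.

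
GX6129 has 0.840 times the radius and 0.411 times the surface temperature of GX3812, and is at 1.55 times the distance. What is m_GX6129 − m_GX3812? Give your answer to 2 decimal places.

5.19

L_GX6129/L_GX3812 = (0.840)²(0.411)⁴ = 0.02013.
F_GX6129/F_GX3812 = (L_GX6129/L_GX3812)/(d_GX6129/d_GX3812)² = 0.02013/2.403 = 0.008380.
m_GX6129 − m_GX3812 = −2.5 log₁₀(0.008380) = 5.19.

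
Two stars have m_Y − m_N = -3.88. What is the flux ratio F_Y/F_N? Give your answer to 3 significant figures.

F_Y/F_N = 10^(−(m_Y − m_N)/2.5) = 10^(3.88/2.5) = 10^1.552 = 35.65.

35.6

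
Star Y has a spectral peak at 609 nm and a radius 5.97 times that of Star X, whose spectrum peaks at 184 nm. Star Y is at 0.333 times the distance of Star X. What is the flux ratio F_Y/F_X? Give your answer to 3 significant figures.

Wien's law: T_Y/T_X = λ_X/λ_Y = 184/609 = 0.3021.
L_Y/L_X = (R_Y/R_X)²(T_Y/T_X)⁴ = (5.97)²(0.3021)⁴ = 0.2970.
F_Y/F_X = (L_Y/L_X)/(d_Y/d_X)² = 0.2970/(0.333)² = 2.678.

2.68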